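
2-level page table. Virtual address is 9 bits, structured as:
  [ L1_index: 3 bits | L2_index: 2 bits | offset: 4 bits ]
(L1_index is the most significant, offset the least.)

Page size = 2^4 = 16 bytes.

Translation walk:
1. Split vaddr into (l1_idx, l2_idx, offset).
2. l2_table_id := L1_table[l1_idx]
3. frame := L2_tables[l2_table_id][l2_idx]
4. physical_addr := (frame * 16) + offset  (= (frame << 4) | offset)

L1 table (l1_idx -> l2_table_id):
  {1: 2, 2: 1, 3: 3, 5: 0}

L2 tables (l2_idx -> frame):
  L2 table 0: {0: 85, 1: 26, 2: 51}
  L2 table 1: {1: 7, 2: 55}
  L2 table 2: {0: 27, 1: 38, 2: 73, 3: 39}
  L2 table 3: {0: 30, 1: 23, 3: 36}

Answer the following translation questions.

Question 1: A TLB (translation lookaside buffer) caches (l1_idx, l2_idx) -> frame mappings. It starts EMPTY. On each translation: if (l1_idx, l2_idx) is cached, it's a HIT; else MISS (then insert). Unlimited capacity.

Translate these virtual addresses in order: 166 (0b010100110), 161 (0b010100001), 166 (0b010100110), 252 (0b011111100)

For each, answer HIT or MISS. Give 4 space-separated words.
Answer: MISS HIT HIT MISS

Derivation:
vaddr=166: (2,2) not in TLB -> MISS, insert
vaddr=161: (2,2) in TLB -> HIT
vaddr=166: (2,2) in TLB -> HIT
vaddr=252: (3,3) not in TLB -> MISS, insert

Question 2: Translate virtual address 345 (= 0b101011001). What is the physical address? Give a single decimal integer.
Answer: 425

Derivation:
vaddr = 345 = 0b101011001
Split: l1_idx=5, l2_idx=1, offset=9
L1[5] = 0
L2[0][1] = 26
paddr = 26 * 16 + 9 = 425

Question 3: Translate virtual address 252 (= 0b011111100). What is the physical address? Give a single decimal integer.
Answer: 588

Derivation:
vaddr = 252 = 0b011111100
Split: l1_idx=3, l2_idx=3, offset=12
L1[3] = 3
L2[3][3] = 36
paddr = 36 * 16 + 12 = 588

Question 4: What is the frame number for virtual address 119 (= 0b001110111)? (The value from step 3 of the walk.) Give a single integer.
vaddr = 119: l1_idx=1, l2_idx=3
L1[1] = 2; L2[2][3] = 39

Answer: 39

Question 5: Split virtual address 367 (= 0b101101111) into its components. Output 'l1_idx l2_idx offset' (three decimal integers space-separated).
vaddr = 367 = 0b101101111
  top 3 bits -> l1_idx = 5
  next 2 bits -> l2_idx = 2
  bottom 4 bits -> offset = 15

Answer: 5 2 15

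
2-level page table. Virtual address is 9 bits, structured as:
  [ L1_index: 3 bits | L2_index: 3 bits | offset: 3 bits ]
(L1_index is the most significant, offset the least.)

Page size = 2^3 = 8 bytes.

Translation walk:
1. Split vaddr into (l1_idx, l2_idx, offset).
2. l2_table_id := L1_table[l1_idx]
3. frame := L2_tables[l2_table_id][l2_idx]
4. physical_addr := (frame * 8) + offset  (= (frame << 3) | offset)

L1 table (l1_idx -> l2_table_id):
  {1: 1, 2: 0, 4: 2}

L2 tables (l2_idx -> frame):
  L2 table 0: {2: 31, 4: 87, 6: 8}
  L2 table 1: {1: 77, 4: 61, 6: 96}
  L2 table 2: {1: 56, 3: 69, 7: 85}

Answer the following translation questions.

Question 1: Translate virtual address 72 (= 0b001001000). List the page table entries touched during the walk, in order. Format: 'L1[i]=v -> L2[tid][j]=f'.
vaddr = 72 = 0b001001000
Split: l1_idx=1, l2_idx=1, offset=0

Answer: L1[1]=1 -> L2[1][1]=77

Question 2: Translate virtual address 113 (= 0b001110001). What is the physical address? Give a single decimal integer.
vaddr = 113 = 0b001110001
Split: l1_idx=1, l2_idx=6, offset=1
L1[1] = 1
L2[1][6] = 96
paddr = 96 * 8 + 1 = 769

Answer: 769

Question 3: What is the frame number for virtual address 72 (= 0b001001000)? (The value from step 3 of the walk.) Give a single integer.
vaddr = 72: l1_idx=1, l2_idx=1
L1[1] = 1; L2[1][1] = 77

Answer: 77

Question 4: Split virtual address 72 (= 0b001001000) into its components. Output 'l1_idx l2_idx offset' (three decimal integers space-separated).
vaddr = 72 = 0b001001000
  top 3 bits -> l1_idx = 1
  next 3 bits -> l2_idx = 1
  bottom 3 bits -> offset = 0

Answer: 1 1 0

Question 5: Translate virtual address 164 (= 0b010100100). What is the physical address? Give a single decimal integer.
Answer: 700

Derivation:
vaddr = 164 = 0b010100100
Split: l1_idx=2, l2_idx=4, offset=4
L1[2] = 0
L2[0][4] = 87
paddr = 87 * 8 + 4 = 700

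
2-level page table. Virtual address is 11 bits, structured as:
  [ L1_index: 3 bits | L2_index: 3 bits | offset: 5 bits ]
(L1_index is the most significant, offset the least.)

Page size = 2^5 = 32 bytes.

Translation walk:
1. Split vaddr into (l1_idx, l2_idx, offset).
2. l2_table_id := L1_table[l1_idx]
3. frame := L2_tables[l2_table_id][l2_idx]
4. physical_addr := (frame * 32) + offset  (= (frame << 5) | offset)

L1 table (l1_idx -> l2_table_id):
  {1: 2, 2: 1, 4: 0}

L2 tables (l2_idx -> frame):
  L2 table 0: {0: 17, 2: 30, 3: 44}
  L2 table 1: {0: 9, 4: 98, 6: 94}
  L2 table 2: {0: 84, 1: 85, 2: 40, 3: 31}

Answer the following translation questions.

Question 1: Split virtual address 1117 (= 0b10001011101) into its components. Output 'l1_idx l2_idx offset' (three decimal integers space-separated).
vaddr = 1117 = 0b10001011101
  top 3 bits -> l1_idx = 4
  next 3 bits -> l2_idx = 2
  bottom 5 bits -> offset = 29

Answer: 4 2 29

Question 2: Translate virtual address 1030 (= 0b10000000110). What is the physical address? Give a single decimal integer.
Answer: 550

Derivation:
vaddr = 1030 = 0b10000000110
Split: l1_idx=4, l2_idx=0, offset=6
L1[4] = 0
L2[0][0] = 17
paddr = 17 * 32 + 6 = 550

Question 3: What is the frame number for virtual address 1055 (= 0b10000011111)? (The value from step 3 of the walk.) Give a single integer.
vaddr = 1055: l1_idx=4, l2_idx=0
L1[4] = 0; L2[0][0] = 17

Answer: 17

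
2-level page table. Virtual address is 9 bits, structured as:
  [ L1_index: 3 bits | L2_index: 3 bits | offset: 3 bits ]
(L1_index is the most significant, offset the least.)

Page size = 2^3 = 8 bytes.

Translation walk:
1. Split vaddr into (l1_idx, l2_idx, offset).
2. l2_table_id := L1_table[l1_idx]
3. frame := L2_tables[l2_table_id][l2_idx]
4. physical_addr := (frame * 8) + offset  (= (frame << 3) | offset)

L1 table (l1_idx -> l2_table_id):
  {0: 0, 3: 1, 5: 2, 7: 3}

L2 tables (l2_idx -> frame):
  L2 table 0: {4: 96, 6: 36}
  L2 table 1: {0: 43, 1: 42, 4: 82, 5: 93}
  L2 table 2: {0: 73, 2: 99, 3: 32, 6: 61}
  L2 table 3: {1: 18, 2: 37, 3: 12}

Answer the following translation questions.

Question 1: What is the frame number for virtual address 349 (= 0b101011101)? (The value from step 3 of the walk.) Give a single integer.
Answer: 32

Derivation:
vaddr = 349: l1_idx=5, l2_idx=3
L1[5] = 2; L2[2][3] = 32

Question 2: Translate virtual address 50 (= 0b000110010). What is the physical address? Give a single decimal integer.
vaddr = 50 = 0b000110010
Split: l1_idx=0, l2_idx=6, offset=2
L1[0] = 0
L2[0][6] = 36
paddr = 36 * 8 + 2 = 290

Answer: 290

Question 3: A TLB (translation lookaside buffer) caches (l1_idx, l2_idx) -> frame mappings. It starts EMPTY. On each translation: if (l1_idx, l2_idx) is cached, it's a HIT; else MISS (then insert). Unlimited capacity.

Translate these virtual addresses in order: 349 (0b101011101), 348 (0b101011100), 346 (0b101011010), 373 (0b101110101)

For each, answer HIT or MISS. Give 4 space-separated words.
Answer: MISS HIT HIT MISS

Derivation:
vaddr=349: (5,3) not in TLB -> MISS, insert
vaddr=348: (5,3) in TLB -> HIT
vaddr=346: (5,3) in TLB -> HIT
vaddr=373: (5,6) not in TLB -> MISS, insert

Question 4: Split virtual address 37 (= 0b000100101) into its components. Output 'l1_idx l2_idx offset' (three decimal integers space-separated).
vaddr = 37 = 0b000100101
  top 3 bits -> l1_idx = 0
  next 3 bits -> l2_idx = 4
  bottom 3 bits -> offset = 5

Answer: 0 4 5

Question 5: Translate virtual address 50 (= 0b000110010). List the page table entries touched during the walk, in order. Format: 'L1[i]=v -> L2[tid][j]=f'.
Answer: L1[0]=0 -> L2[0][6]=36

Derivation:
vaddr = 50 = 0b000110010
Split: l1_idx=0, l2_idx=6, offset=2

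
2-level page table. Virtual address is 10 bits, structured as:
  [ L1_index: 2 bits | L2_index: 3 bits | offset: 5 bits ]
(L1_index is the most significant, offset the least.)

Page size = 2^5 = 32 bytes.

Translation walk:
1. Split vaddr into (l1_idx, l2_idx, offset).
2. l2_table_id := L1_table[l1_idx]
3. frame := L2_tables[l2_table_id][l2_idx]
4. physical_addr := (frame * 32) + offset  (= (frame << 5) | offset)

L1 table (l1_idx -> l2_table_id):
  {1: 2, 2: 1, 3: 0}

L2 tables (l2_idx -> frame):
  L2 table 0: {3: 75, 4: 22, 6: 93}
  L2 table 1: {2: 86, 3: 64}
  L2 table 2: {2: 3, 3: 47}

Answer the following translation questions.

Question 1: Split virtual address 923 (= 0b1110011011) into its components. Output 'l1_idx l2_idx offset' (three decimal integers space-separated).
vaddr = 923 = 0b1110011011
  top 2 bits -> l1_idx = 3
  next 3 bits -> l2_idx = 4
  bottom 5 bits -> offset = 27

Answer: 3 4 27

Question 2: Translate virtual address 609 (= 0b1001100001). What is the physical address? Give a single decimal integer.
vaddr = 609 = 0b1001100001
Split: l1_idx=2, l2_idx=3, offset=1
L1[2] = 1
L2[1][3] = 64
paddr = 64 * 32 + 1 = 2049

Answer: 2049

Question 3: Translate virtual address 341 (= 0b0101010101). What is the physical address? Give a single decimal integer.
Answer: 117

Derivation:
vaddr = 341 = 0b0101010101
Split: l1_idx=1, l2_idx=2, offset=21
L1[1] = 2
L2[2][2] = 3
paddr = 3 * 32 + 21 = 117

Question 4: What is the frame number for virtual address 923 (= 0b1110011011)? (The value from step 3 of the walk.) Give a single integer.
vaddr = 923: l1_idx=3, l2_idx=4
L1[3] = 0; L2[0][4] = 22

Answer: 22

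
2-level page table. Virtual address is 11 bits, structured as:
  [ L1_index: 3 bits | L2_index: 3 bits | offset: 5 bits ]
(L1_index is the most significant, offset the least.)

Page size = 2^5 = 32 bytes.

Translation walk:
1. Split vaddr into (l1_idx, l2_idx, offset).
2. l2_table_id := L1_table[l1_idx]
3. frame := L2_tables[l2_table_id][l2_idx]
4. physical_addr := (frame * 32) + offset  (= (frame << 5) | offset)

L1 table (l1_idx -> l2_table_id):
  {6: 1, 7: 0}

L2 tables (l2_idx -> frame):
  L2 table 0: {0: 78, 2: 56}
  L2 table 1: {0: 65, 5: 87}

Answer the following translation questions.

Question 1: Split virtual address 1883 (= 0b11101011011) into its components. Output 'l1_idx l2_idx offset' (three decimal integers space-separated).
vaddr = 1883 = 0b11101011011
  top 3 bits -> l1_idx = 7
  next 3 bits -> l2_idx = 2
  bottom 5 bits -> offset = 27

Answer: 7 2 27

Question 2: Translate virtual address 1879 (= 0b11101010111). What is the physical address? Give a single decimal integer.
Answer: 1815

Derivation:
vaddr = 1879 = 0b11101010111
Split: l1_idx=7, l2_idx=2, offset=23
L1[7] = 0
L2[0][2] = 56
paddr = 56 * 32 + 23 = 1815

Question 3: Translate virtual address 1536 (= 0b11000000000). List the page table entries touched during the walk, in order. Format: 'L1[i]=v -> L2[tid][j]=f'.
Answer: L1[6]=1 -> L2[1][0]=65

Derivation:
vaddr = 1536 = 0b11000000000
Split: l1_idx=6, l2_idx=0, offset=0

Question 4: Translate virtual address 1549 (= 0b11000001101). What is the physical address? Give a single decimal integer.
vaddr = 1549 = 0b11000001101
Split: l1_idx=6, l2_idx=0, offset=13
L1[6] = 1
L2[1][0] = 65
paddr = 65 * 32 + 13 = 2093

Answer: 2093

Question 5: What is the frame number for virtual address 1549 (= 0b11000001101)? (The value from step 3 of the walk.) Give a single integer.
Answer: 65

Derivation:
vaddr = 1549: l1_idx=6, l2_idx=0
L1[6] = 1; L2[1][0] = 65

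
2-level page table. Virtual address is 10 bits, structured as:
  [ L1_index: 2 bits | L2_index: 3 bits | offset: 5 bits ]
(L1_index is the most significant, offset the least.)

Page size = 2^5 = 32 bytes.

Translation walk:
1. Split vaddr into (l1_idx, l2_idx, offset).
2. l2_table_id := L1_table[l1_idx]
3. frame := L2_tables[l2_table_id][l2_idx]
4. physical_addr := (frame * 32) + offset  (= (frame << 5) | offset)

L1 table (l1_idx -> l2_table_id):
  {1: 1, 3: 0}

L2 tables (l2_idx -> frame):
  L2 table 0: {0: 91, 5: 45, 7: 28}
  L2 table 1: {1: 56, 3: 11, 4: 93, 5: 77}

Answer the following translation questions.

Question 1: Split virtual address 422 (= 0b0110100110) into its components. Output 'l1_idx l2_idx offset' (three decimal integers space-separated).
vaddr = 422 = 0b0110100110
  top 2 bits -> l1_idx = 1
  next 3 bits -> l2_idx = 5
  bottom 5 bits -> offset = 6

Answer: 1 5 6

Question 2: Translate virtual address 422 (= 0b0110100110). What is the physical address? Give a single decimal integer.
vaddr = 422 = 0b0110100110
Split: l1_idx=1, l2_idx=5, offset=6
L1[1] = 1
L2[1][5] = 77
paddr = 77 * 32 + 6 = 2470

Answer: 2470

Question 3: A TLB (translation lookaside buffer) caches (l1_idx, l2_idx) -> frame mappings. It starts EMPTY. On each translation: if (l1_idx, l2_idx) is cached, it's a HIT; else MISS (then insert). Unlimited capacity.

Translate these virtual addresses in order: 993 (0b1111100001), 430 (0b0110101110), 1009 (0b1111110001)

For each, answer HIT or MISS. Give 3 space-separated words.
vaddr=993: (3,7) not in TLB -> MISS, insert
vaddr=430: (1,5) not in TLB -> MISS, insert
vaddr=1009: (3,7) in TLB -> HIT

Answer: MISS MISS HIT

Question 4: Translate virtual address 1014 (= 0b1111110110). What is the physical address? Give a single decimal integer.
Answer: 918

Derivation:
vaddr = 1014 = 0b1111110110
Split: l1_idx=3, l2_idx=7, offset=22
L1[3] = 0
L2[0][7] = 28
paddr = 28 * 32 + 22 = 918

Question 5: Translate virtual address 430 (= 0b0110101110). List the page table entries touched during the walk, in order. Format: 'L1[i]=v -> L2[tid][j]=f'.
vaddr = 430 = 0b0110101110
Split: l1_idx=1, l2_idx=5, offset=14

Answer: L1[1]=1 -> L2[1][5]=77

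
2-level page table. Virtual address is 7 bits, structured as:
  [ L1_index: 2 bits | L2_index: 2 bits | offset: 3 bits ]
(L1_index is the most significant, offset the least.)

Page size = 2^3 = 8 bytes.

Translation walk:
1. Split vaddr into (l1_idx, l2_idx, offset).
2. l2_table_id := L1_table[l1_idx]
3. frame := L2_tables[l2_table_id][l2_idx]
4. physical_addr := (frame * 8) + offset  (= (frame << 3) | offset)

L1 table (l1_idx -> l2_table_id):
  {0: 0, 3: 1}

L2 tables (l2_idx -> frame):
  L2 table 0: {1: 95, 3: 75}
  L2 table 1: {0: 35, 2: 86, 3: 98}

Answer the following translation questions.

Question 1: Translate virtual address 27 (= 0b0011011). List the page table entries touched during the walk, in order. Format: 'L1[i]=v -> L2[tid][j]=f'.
vaddr = 27 = 0b0011011
Split: l1_idx=0, l2_idx=3, offset=3

Answer: L1[0]=0 -> L2[0][3]=75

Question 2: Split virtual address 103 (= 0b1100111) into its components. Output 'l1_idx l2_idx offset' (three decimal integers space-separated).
vaddr = 103 = 0b1100111
  top 2 bits -> l1_idx = 3
  next 2 bits -> l2_idx = 0
  bottom 3 bits -> offset = 7

Answer: 3 0 7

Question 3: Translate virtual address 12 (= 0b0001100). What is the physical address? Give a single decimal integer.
Answer: 764

Derivation:
vaddr = 12 = 0b0001100
Split: l1_idx=0, l2_idx=1, offset=4
L1[0] = 0
L2[0][1] = 95
paddr = 95 * 8 + 4 = 764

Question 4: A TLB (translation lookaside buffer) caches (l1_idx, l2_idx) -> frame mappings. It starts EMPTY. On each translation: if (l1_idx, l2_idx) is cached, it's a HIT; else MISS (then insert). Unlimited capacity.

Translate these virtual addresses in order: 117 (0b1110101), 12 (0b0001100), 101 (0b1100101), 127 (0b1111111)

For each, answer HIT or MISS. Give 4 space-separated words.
vaddr=117: (3,2) not in TLB -> MISS, insert
vaddr=12: (0,1) not in TLB -> MISS, insert
vaddr=101: (3,0) not in TLB -> MISS, insert
vaddr=127: (3,3) not in TLB -> MISS, insert

Answer: MISS MISS MISS MISS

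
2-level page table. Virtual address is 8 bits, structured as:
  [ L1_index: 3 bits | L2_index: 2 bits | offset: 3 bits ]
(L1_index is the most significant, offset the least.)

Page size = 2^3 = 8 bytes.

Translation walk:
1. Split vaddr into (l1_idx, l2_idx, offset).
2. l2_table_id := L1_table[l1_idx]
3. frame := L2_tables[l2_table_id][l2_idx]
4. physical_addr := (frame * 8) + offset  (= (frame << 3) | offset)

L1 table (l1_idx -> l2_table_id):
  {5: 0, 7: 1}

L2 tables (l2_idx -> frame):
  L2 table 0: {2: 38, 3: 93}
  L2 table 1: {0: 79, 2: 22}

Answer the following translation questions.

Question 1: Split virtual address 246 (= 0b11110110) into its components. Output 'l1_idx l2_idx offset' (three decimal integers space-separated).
vaddr = 246 = 0b11110110
  top 3 bits -> l1_idx = 7
  next 2 bits -> l2_idx = 2
  bottom 3 bits -> offset = 6

Answer: 7 2 6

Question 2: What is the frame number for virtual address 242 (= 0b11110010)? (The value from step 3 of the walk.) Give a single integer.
Answer: 22

Derivation:
vaddr = 242: l1_idx=7, l2_idx=2
L1[7] = 1; L2[1][2] = 22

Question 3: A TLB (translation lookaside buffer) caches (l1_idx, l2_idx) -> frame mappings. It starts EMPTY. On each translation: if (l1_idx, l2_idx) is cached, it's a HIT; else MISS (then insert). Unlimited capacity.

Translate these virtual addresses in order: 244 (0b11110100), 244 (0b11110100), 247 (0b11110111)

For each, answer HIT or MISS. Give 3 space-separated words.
vaddr=244: (7,2) not in TLB -> MISS, insert
vaddr=244: (7,2) in TLB -> HIT
vaddr=247: (7,2) in TLB -> HIT

Answer: MISS HIT HIT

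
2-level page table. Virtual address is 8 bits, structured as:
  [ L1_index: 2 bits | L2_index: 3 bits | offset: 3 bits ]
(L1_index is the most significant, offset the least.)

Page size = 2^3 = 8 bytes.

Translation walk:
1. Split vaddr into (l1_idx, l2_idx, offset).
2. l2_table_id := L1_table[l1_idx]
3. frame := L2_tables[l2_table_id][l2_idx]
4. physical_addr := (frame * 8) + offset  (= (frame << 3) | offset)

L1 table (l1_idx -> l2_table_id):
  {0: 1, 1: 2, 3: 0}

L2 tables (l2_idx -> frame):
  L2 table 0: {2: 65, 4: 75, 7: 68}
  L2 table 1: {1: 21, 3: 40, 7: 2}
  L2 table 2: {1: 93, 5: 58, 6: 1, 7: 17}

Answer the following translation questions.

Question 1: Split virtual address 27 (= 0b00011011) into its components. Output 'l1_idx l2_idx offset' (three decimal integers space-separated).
vaddr = 27 = 0b00011011
  top 2 bits -> l1_idx = 0
  next 3 bits -> l2_idx = 3
  bottom 3 bits -> offset = 3

Answer: 0 3 3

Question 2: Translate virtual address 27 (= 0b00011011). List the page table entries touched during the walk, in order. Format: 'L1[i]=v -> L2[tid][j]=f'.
vaddr = 27 = 0b00011011
Split: l1_idx=0, l2_idx=3, offset=3

Answer: L1[0]=1 -> L2[1][3]=40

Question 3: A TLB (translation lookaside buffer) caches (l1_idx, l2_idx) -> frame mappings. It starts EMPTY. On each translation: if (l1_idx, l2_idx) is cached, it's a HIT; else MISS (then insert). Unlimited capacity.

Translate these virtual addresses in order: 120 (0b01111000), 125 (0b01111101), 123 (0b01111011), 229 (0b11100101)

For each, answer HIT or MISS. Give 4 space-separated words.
vaddr=120: (1,7) not in TLB -> MISS, insert
vaddr=125: (1,7) in TLB -> HIT
vaddr=123: (1,7) in TLB -> HIT
vaddr=229: (3,4) not in TLB -> MISS, insert

Answer: MISS HIT HIT MISS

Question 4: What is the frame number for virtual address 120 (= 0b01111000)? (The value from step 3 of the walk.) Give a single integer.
vaddr = 120: l1_idx=1, l2_idx=7
L1[1] = 2; L2[2][7] = 17

Answer: 17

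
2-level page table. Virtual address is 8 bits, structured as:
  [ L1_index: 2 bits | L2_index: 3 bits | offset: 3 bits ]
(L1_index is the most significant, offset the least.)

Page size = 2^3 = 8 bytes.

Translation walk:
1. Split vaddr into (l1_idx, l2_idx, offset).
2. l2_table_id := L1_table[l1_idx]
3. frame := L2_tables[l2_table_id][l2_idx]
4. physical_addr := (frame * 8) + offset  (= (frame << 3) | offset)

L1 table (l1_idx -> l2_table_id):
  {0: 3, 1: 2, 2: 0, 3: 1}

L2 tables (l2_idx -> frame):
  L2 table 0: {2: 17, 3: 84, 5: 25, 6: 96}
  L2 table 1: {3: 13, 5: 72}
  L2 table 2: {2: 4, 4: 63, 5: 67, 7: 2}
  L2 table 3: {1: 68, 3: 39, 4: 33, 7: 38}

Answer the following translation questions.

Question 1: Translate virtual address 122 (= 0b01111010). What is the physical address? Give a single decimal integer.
Answer: 18

Derivation:
vaddr = 122 = 0b01111010
Split: l1_idx=1, l2_idx=7, offset=2
L1[1] = 2
L2[2][7] = 2
paddr = 2 * 8 + 2 = 18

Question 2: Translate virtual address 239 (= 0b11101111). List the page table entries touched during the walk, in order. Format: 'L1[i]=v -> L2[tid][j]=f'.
Answer: L1[3]=1 -> L2[1][5]=72

Derivation:
vaddr = 239 = 0b11101111
Split: l1_idx=3, l2_idx=5, offset=7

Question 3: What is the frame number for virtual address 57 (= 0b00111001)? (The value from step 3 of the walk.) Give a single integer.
vaddr = 57: l1_idx=0, l2_idx=7
L1[0] = 3; L2[3][7] = 38

Answer: 38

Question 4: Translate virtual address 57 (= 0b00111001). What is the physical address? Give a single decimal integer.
vaddr = 57 = 0b00111001
Split: l1_idx=0, l2_idx=7, offset=1
L1[0] = 3
L2[3][7] = 38
paddr = 38 * 8 + 1 = 305

Answer: 305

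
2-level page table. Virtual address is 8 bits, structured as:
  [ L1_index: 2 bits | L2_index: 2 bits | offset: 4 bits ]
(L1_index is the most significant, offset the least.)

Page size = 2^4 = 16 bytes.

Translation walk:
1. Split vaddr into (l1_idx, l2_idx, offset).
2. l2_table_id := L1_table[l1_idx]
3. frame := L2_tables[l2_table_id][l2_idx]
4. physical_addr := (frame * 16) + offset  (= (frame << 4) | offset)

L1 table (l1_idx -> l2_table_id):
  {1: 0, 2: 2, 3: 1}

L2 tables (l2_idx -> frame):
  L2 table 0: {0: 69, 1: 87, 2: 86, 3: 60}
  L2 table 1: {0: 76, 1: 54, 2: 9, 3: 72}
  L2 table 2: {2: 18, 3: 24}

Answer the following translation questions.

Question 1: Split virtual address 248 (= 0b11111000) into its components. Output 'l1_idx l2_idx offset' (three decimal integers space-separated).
vaddr = 248 = 0b11111000
  top 2 bits -> l1_idx = 3
  next 2 bits -> l2_idx = 3
  bottom 4 bits -> offset = 8

Answer: 3 3 8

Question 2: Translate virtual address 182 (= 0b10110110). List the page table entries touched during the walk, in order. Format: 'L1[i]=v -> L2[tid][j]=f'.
Answer: L1[2]=2 -> L2[2][3]=24

Derivation:
vaddr = 182 = 0b10110110
Split: l1_idx=2, l2_idx=3, offset=6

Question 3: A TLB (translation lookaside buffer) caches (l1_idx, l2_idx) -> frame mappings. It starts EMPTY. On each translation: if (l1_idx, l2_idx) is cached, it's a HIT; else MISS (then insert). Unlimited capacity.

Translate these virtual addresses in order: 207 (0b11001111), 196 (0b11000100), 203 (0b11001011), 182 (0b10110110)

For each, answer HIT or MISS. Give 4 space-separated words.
vaddr=207: (3,0) not in TLB -> MISS, insert
vaddr=196: (3,0) in TLB -> HIT
vaddr=203: (3,0) in TLB -> HIT
vaddr=182: (2,3) not in TLB -> MISS, insert

Answer: MISS HIT HIT MISS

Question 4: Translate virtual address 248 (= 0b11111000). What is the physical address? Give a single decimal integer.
Answer: 1160

Derivation:
vaddr = 248 = 0b11111000
Split: l1_idx=3, l2_idx=3, offset=8
L1[3] = 1
L2[1][3] = 72
paddr = 72 * 16 + 8 = 1160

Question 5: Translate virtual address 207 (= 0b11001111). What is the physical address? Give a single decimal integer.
Answer: 1231

Derivation:
vaddr = 207 = 0b11001111
Split: l1_idx=3, l2_idx=0, offset=15
L1[3] = 1
L2[1][0] = 76
paddr = 76 * 16 + 15 = 1231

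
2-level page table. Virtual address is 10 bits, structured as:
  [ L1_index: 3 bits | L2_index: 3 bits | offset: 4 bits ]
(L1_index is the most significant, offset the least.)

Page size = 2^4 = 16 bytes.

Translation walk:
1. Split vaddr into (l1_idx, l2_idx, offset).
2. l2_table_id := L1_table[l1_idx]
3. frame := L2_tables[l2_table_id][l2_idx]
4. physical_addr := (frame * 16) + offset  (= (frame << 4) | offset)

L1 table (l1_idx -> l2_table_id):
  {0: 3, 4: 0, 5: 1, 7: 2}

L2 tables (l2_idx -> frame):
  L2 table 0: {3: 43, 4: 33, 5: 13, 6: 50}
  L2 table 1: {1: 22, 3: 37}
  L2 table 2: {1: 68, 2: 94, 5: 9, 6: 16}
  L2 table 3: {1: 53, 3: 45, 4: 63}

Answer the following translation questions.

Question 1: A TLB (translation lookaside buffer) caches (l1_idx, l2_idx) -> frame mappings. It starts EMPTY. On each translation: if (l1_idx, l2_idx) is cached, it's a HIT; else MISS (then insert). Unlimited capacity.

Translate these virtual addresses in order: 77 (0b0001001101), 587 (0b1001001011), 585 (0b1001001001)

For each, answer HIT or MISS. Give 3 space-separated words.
vaddr=77: (0,4) not in TLB -> MISS, insert
vaddr=587: (4,4) not in TLB -> MISS, insert
vaddr=585: (4,4) in TLB -> HIT

Answer: MISS MISS HIT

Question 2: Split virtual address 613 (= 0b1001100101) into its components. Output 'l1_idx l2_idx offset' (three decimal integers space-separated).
vaddr = 613 = 0b1001100101
  top 3 bits -> l1_idx = 4
  next 3 bits -> l2_idx = 6
  bottom 4 bits -> offset = 5

Answer: 4 6 5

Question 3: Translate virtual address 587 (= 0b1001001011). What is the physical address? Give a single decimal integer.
Answer: 539

Derivation:
vaddr = 587 = 0b1001001011
Split: l1_idx=4, l2_idx=4, offset=11
L1[4] = 0
L2[0][4] = 33
paddr = 33 * 16 + 11 = 539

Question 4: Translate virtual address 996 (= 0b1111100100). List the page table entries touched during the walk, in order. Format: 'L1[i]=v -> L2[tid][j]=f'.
Answer: L1[7]=2 -> L2[2][6]=16

Derivation:
vaddr = 996 = 0b1111100100
Split: l1_idx=7, l2_idx=6, offset=4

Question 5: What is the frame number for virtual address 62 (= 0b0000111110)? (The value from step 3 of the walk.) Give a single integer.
vaddr = 62: l1_idx=0, l2_idx=3
L1[0] = 3; L2[3][3] = 45

Answer: 45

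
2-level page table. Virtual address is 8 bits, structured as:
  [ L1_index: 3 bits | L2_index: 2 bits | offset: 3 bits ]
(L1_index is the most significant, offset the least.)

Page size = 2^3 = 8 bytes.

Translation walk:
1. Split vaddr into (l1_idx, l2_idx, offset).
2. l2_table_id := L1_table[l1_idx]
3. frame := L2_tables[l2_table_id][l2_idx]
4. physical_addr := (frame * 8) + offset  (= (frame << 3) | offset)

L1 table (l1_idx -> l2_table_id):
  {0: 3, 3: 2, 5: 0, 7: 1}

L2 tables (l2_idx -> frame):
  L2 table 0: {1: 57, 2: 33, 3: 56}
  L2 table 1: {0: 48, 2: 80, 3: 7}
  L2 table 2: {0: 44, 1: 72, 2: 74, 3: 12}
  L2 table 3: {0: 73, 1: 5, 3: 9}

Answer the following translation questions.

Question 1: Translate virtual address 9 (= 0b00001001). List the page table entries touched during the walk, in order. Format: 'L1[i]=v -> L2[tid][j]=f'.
vaddr = 9 = 0b00001001
Split: l1_idx=0, l2_idx=1, offset=1

Answer: L1[0]=3 -> L2[3][1]=5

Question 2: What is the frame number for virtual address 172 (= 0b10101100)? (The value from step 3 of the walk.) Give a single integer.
Answer: 57

Derivation:
vaddr = 172: l1_idx=5, l2_idx=1
L1[5] = 0; L2[0][1] = 57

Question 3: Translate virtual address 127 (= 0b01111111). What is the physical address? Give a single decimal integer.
Answer: 103

Derivation:
vaddr = 127 = 0b01111111
Split: l1_idx=3, l2_idx=3, offset=7
L1[3] = 2
L2[2][3] = 12
paddr = 12 * 8 + 7 = 103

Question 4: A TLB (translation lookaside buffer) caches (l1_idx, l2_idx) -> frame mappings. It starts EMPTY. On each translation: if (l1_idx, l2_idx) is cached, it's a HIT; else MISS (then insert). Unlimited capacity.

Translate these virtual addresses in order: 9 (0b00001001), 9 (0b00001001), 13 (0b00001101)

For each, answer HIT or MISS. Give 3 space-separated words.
vaddr=9: (0,1) not in TLB -> MISS, insert
vaddr=9: (0,1) in TLB -> HIT
vaddr=13: (0,1) in TLB -> HIT

Answer: MISS HIT HIT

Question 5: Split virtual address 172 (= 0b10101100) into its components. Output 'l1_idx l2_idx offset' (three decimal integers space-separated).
vaddr = 172 = 0b10101100
  top 3 bits -> l1_idx = 5
  next 2 bits -> l2_idx = 1
  bottom 3 bits -> offset = 4

Answer: 5 1 4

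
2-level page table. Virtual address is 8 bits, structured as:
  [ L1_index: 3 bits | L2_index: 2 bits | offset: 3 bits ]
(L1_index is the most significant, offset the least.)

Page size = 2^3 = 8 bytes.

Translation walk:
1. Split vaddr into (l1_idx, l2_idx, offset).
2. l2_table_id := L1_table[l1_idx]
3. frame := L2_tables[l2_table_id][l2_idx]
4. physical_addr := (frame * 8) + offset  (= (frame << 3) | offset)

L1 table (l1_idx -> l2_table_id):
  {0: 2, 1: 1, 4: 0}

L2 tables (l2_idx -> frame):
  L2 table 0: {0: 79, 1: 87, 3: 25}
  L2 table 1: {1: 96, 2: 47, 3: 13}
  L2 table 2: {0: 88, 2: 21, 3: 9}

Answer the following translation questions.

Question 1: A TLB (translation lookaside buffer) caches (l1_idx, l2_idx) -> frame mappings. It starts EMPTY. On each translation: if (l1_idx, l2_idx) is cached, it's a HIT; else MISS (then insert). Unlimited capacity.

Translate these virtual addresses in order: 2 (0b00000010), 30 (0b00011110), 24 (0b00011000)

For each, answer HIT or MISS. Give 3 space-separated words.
Answer: MISS MISS HIT

Derivation:
vaddr=2: (0,0) not in TLB -> MISS, insert
vaddr=30: (0,3) not in TLB -> MISS, insert
vaddr=24: (0,3) in TLB -> HIT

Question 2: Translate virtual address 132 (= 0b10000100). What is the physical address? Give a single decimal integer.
vaddr = 132 = 0b10000100
Split: l1_idx=4, l2_idx=0, offset=4
L1[4] = 0
L2[0][0] = 79
paddr = 79 * 8 + 4 = 636

Answer: 636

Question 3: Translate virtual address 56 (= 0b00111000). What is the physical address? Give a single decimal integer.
vaddr = 56 = 0b00111000
Split: l1_idx=1, l2_idx=3, offset=0
L1[1] = 1
L2[1][3] = 13
paddr = 13 * 8 + 0 = 104

Answer: 104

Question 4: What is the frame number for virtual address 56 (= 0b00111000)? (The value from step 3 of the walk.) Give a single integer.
Answer: 13

Derivation:
vaddr = 56: l1_idx=1, l2_idx=3
L1[1] = 1; L2[1][3] = 13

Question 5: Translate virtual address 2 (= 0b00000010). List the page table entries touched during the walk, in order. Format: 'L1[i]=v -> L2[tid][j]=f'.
vaddr = 2 = 0b00000010
Split: l1_idx=0, l2_idx=0, offset=2

Answer: L1[0]=2 -> L2[2][0]=88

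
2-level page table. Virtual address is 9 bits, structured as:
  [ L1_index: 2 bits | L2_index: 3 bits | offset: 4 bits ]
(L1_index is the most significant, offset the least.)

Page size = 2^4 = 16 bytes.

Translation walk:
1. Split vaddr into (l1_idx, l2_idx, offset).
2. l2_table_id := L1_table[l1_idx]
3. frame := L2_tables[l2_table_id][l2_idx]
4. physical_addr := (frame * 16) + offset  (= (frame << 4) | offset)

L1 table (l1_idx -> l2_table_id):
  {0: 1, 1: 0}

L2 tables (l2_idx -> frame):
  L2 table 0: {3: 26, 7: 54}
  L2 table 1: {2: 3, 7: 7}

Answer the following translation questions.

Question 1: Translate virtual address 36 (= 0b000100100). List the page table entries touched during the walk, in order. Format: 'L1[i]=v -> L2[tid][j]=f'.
Answer: L1[0]=1 -> L2[1][2]=3

Derivation:
vaddr = 36 = 0b000100100
Split: l1_idx=0, l2_idx=2, offset=4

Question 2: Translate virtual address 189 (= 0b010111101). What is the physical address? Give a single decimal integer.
Answer: 429

Derivation:
vaddr = 189 = 0b010111101
Split: l1_idx=1, l2_idx=3, offset=13
L1[1] = 0
L2[0][3] = 26
paddr = 26 * 16 + 13 = 429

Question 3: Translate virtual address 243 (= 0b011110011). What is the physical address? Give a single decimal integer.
vaddr = 243 = 0b011110011
Split: l1_idx=1, l2_idx=7, offset=3
L1[1] = 0
L2[0][7] = 54
paddr = 54 * 16 + 3 = 867

Answer: 867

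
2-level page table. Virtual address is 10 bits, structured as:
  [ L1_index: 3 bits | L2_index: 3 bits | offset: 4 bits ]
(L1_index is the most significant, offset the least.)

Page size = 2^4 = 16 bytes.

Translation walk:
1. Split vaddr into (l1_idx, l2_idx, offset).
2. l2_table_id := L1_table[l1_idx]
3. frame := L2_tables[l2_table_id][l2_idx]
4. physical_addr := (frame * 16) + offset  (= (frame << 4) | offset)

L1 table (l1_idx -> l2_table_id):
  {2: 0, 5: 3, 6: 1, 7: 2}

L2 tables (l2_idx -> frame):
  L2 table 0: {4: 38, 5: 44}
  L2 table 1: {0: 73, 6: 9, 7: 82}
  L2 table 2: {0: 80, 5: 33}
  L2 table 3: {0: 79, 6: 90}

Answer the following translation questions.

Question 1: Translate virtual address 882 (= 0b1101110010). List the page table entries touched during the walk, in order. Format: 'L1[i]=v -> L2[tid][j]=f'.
Answer: L1[6]=1 -> L2[1][7]=82

Derivation:
vaddr = 882 = 0b1101110010
Split: l1_idx=6, l2_idx=7, offset=2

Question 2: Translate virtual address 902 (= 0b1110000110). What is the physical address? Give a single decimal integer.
Answer: 1286

Derivation:
vaddr = 902 = 0b1110000110
Split: l1_idx=7, l2_idx=0, offset=6
L1[7] = 2
L2[2][0] = 80
paddr = 80 * 16 + 6 = 1286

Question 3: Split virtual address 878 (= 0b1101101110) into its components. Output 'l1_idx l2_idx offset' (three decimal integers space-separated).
Answer: 6 6 14

Derivation:
vaddr = 878 = 0b1101101110
  top 3 bits -> l1_idx = 6
  next 3 bits -> l2_idx = 6
  bottom 4 bits -> offset = 14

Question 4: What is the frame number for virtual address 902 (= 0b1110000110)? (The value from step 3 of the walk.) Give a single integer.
Answer: 80

Derivation:
vaddr = 902: l1_idx=7, l2_idx=0
L1[7] = 2; L2[2][0] = 80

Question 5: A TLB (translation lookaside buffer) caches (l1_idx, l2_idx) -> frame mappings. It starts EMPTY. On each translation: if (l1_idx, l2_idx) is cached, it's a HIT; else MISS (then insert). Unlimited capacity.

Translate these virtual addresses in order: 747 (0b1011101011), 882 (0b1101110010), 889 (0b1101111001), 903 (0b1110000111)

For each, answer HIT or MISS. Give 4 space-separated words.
Answer: MISS MISS HIT MISS

Derivation:
vaddr=747: (5,6) not in TLB -> MISS, insert
vaddr=882: (6,7) not in TLB -> MISS, insert
vaddr=889: (6,7) in TLB -> HIT
vaddr=903: (7,0) not in TLB -> MISS, insert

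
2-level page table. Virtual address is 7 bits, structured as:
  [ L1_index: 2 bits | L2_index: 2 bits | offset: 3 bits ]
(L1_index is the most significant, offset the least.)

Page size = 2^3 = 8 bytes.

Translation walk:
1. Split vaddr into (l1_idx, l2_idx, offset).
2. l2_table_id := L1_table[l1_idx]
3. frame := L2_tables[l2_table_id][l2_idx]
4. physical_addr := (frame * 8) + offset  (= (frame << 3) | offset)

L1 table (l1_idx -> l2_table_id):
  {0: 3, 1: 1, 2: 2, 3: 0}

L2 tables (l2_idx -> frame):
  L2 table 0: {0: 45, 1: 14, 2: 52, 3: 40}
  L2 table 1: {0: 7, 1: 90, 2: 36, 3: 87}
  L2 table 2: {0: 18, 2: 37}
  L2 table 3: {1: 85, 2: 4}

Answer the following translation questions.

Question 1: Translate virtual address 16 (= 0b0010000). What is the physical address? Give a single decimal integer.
vaddr = 16 = 0b0010000
Split: l1_idx=0, l2_idx=2, offset=0
L1[0] = 3
L2[3][2] = 4
paddr = 4 * 8 + 0 = 32

Answer: 32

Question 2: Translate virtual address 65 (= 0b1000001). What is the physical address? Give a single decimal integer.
vaddr = 65 = 0b1000001
Split: l1_idx=2, l2_idx=0, offset=1
L1[2] = 2
L2[2][0] = 18
paddr = 18 * 8 + 1 = 145

Answer: 145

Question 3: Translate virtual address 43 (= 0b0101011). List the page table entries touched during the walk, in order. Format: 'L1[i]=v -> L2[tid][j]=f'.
vaddr = 43 = 0b0101011
Split: l1_idx=1, l2_idx=1, offset=3

Answer: L1[1]=1 -> L2[1][1]=90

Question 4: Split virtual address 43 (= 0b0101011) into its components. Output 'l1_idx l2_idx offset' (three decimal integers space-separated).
Answer: 1 1 3

Derivation:
vaddr = 43 = 0b0101011
  top 2 bits -> l1_idx = 1
  next 2 bits -> l2_idx = 1
  bottom 3 bits -> offset = 3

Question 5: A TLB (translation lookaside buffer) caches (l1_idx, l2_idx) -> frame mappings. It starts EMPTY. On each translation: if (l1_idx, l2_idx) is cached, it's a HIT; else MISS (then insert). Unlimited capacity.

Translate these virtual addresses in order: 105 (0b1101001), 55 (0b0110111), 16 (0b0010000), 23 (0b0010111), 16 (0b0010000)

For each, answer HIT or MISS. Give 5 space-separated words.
vaddr=105: (3,1) not in TLB -> MISS, insert
vaddr=55: (1,2) not in TLB -> MISS, insert
vaddr=16: (0,2) not in TLB -> MISS, insert
vaddr=23: (0,2) in TLB -> HIT
vaddr=16: (0,2) in TLB -> HIT

Answer: MISS MISS MISS HIT HIT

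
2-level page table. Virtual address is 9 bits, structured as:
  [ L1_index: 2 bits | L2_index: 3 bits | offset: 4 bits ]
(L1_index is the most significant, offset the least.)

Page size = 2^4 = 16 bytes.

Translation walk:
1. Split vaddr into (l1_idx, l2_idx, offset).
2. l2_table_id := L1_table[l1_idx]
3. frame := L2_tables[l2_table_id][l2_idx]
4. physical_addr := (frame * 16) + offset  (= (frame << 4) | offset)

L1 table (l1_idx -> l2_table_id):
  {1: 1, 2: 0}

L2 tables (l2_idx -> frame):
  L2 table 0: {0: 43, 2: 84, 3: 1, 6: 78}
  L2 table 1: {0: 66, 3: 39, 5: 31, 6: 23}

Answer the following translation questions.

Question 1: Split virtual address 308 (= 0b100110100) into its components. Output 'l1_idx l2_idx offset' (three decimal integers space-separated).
vaddr = 308 = 0b100110100
  top 2 bits -> l1_idx = 2
  next 3 bits -> l2_idx = 3
  bottom 4 bits -> offset = 4

Answer: 2 3 4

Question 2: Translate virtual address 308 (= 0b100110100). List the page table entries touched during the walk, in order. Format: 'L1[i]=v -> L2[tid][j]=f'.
Answer: L1[2]=0 -> L2[0][3]=1

Derivation:
vaddr = 308 = 0b100110100
Split: l1_idx=2, l2_idx=3, offset=4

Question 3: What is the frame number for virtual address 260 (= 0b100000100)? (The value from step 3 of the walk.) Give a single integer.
vaddr = 260: l1_idx=2, l2_idx=0
L1[2] = 0; L2[0][0] = 43

Answer: 43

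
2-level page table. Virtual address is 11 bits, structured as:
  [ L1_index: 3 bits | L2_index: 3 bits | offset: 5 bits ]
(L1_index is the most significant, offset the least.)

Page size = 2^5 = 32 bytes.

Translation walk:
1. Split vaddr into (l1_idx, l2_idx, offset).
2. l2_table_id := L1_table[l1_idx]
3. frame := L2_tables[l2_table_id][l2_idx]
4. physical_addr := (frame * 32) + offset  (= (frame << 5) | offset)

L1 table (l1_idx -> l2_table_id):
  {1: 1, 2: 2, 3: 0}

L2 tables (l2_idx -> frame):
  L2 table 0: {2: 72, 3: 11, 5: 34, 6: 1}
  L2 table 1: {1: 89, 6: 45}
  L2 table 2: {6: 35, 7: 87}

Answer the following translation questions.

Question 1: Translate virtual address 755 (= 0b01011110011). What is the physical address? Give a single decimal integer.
Answer: 2803

Derivation:
vaddr = 755 = 0b01011110011
Split: l1_idx=2, l2_idx=7, offset=19
L1[2] = 2
L2[2][7] = 87
paddr = 87 * 32 + 19 = 2803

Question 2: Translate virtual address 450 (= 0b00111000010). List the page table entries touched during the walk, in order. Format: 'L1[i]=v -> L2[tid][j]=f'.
vaddr = 450 = 0b00111000010
Split: l1_idx=1, l2_idx=6, offset=2

Answer: L1[1]=1 -> L2[1][6]=45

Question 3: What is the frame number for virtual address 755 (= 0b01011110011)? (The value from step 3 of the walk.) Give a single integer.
Answer: 87

Derivation:
vaddr = 755: l1_idx=2, l2_idx=7
L1[2] = 2; L2[2][7] = 87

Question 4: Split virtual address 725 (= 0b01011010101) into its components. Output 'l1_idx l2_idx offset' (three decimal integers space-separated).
vaddr = 725 = 0b01011010101
  top 3 bits -> l1_idx = 2
  next 3 bits -> l2_idx = 6
  bottom 5 bits -> offset = 21

Answer: 2 6 21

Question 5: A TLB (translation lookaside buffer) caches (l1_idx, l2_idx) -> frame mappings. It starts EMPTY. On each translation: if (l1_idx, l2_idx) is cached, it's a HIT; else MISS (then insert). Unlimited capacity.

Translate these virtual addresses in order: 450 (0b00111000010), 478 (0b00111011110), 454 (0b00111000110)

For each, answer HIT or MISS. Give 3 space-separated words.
vaddr=450: (1,6) not in TLB -> MISS, insert
vaddr=478: (1,6) in TLB -> HIT
vaddr=454: (1,6) in TLB -> HIT

Answer: MISS HIT HIT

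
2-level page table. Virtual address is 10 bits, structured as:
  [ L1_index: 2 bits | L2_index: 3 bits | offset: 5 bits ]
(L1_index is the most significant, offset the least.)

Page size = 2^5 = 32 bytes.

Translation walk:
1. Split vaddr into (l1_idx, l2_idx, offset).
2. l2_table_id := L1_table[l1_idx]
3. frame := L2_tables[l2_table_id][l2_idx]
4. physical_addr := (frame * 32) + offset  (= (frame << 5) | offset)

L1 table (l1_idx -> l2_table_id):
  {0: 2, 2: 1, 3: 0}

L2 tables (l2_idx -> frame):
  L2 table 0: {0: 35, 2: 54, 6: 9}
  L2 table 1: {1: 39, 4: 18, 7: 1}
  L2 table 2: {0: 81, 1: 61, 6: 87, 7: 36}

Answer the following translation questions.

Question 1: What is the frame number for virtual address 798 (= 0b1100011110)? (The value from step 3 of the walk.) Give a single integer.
Answer: 35

Derivation:
vaddr = 798: l1_idx=3, l2_idx=0
L1[3] = 0; L2[0][0] = 35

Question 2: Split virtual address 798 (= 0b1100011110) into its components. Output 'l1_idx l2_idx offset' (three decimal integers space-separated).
vaddr = 798 = 0b1100011110
  top 2 bits -> l1_idx = 3
  next 3 bits -> l2_idx = 0
  bottom 5 bits -> offset = 30

Answer: 3 0 30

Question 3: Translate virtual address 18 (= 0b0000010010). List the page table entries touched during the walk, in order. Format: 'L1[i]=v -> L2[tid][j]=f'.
vaddr = 18 = 0b0000010010
Split: l1_idx=0, l2_idx=0, offset=18

Answer: L1[0]=2 -> L2[2][0]=81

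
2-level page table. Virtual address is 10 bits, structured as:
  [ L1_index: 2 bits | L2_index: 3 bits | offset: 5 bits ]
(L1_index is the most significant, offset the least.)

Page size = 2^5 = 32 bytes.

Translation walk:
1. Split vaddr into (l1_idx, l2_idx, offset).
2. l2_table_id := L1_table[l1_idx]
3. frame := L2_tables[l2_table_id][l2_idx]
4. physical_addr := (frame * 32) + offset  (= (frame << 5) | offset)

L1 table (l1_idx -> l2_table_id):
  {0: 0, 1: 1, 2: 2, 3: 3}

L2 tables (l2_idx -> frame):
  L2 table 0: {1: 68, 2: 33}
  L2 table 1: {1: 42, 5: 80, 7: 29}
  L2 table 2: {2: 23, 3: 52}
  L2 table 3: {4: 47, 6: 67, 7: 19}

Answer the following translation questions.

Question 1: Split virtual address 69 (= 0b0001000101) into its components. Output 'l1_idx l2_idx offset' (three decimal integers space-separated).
vaddr = 69 = 0b0001000101
  top 2 bits -> l1_idx = 0
  next 3 bits -> l2_idx = 2
  bottom 5 bits -> offset = 5

Answer: 0 2 5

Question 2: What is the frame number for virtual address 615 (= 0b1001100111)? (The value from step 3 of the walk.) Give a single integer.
Answer: 52

Derivation:
vaddr = 615: l1_idx=2, l2_idx=3
L1[2] = 2; L2[2][3] = 52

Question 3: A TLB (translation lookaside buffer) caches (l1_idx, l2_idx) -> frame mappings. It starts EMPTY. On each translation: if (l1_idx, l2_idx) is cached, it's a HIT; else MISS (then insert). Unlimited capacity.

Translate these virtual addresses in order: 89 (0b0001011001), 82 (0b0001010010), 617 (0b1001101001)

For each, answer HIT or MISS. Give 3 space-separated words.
vaddr=89: (0,2) not in TLB -> MISS, insert
vaddr=82: (0,2) in TLB -> HIT
vaddr=617: (2,3) not in TLB -> MISS, insert

Answer: MISS HIT MISS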